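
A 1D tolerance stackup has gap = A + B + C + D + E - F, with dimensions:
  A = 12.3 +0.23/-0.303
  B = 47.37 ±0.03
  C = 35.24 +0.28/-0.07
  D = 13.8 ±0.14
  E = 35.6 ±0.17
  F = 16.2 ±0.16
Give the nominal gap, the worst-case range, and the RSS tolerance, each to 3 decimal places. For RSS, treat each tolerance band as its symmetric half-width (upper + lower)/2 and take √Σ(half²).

nominal=128.110 wc=[127.237,129.120] rss=0.420

Stack each dimension's contribution:
  +A: nom +12.300 → Σnom=12.300; wc +0.230/-0.303 → slack +0.230/-0.303; half-tol=0.267, Σhalf²=0.071022
  +B: nom +47.370 → Σnom=59.670; wc +0.030/-0.030 → slack +0.260/-0.333; half-tol=0.030, Σhalf²=0.071922
  +C: nom +35.240 → Σnom=94.910; wc +0.280/-0.070 → slack +0.540/-0.403; half-tol=0.175, Σhalf²=0.102547
  +D: nom +13.800 → Σnom=108.710; wc +0.140/-0.140 → slack +0.680/-0.543; half-tol=0.140, Σhalf²=0.122147
  +E: nom +35.600 → Σnom=144.310; wc +0.170/-0.170 → slack +0.850/-0.713; half-tol=0.170, Σhalf²=0.151047
  -F: nom -16.200 → Σnom=128.110; wc +0.160/-0.160 → slack +1.010/-0.873; half-tol=0.160, Σhalf²=0.176647
Nominal = 128.110. Worst-case = [128.110 - 0.873, 128.110 + 1.010] = [127.237, 129.120]. RSS = √0.176647 = 0.420.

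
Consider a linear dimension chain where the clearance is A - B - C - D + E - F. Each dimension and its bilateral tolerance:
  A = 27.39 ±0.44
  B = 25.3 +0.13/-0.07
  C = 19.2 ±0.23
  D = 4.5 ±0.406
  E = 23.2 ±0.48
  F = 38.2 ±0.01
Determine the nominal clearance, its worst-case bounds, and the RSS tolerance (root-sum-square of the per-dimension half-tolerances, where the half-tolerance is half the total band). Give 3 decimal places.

nominal=-36.610 wc=[-38.306,-34.974] rss=0.807

Stack each dimension's contribution:
  +A: nom +27.390 → Σnom=27.390; wc +0.440/-0.440 → slack +0.440/-0.440; half-tol=0.440, Σhalf²=0.193600
  -B: nom -25.300 → Σnom=2.090; wc +0.070/-0.130 → slack +0.510/-0.570; half-tol=0.100, Σhalf²=0.203600
  -C: nom -19.200 → Σnom=-17.110; wc +0.230/-0.230 → slack +0.740/-0.800; half-tol=0.230, Σhalf²=0.256500
  -D: nom -4.500 → Σnom=-21.610; wc +0.406/-0.406 → slack +1.146/-1.206; half-tol=0.406, Σhalf²=0.421336
  +E: nom +23.200 → Σnom=1.590; wc +0.480/-0.480 → slack +1.626/-1.686; half-tol=0.480, Σhalf²=0.651736
  -F: nom -38.200 → Σnom=-36.610; wc +0.010/-0.010 → slack +1.636/-1.696; half-tol=0.010, Σhalf²=0.651836
Nominal = -36.610. Worst-case = [-36.610 - 1.696, -36.610 + 1.636] = [-38.306, -34.974]. RSS = √0.651836 = 0.807.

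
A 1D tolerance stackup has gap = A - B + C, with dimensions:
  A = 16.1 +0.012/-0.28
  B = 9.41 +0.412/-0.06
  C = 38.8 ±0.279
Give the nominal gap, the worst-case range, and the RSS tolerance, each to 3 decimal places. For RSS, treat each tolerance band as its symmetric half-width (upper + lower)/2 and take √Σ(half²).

nominal=45.490 wc=[44.519,45.841] rss=0.394

Stack each dimension's contribution:
  +A: nom +16.100 → Σnom=16.100; wc +0.012/-0.280 → slack +0.012/-0.280; half-tol=0.146, Σhalf²=0.021316
  -B: nom -9.410 → Σnom=6.690; wc +0.060/-0.412 → slack +0.072/-0.692; half-tol=0.236, Σhalf²=0.077012
  +C: nom +38.800 → Σnom=45.490; wc +0.279/-0.279 → slack +0.351/-0.971; half-tol=0.279, Σhalf²=0.154853
Nominal = 45.490. Worst-case = [45.490 - 0.971, 45.490 + 0.351] = [44.519, 45.841]. RSS = √0.154853 = 0.394.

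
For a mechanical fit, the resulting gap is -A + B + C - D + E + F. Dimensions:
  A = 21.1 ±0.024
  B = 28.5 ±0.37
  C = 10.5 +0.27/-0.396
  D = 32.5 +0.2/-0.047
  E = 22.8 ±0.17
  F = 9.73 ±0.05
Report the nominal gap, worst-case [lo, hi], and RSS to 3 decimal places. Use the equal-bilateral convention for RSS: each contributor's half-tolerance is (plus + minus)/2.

nominal=17.930 wc=[16.720,18.861] rss=0.543

Stack each dimension's contribution:
  -A: nom -21.100 → Σnom=-21.100; wc +0.024/-0.024 → slack +0.024/-0.024; half-tol=0.024, Σhalf²=0.000576
  +B: nom +28.500 → Σnom=7.400; wc +0.370/-0.370 → slack +0.394/-0.394; half-tol=0.370, Σhalf²=0.137476
  +C: nom +10.500 → Σnom=17.900; wc +0.270/-0.396 → slack +0.664/-0.790; half-tol=0.333, Σhalf²=0.248365
  -D: nom -32.500 → Σnom=-14.600; wc +0.047/-0.200 → slack +0.711/-0.990; half-tol=0.123, Σhalf²=0.263617
  +E: nom +22.800 → Σnom=8.200; wc +0.170/-0.170 → slack +0.881/-1.160; half-tol=0.170, Σhalf²=0.292517
  +F: nom +9.730 → Σnom=17.930; wc +0.050/-0.050 → slack +0.931/-1.210; half-tol=0.050, Σhalf²=0.295017
Nominal = 17.930. Worst-case = [17.930 - 1.210, 17.930 + 0.931] = [16.720, 18.861]. RSS = √0.295017 = 0.543.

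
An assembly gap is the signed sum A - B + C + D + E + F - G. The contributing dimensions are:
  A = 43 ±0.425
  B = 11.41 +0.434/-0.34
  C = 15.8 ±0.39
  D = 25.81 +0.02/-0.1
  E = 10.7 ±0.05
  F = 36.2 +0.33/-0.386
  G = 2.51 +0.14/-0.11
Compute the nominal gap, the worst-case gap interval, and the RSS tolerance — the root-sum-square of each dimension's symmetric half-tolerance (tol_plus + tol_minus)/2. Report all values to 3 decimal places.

nominal=117.590 wc=[115.665,119.255] rss=0.795

Stack each dimension's contribution:
  +A: nom +43.000 → Σnom=43.000; wc +0.425/-0.425 → slack +0.425/-0.425; half-tol=0.425, Σhalf²=0.180625
  -B: nom -11.410 → Σnom=31.590; wc +0.340/-0.434 → slack +0.765/-0.859; half-tol=0.387, Σhalf²=0.330394
  +C: nom +15.800 → Σnom=47.390; wc +0.390/-0.390 → slack +1.155/-1.249; half-tol=0.390, Σhalf²=0.482494
  +D: nom +25.810 → Σnom=73.200; wc +0.020/-0.100 → slack +1.175/-1.349; half-tol=0.060, Σhalf²=0.486094
  +E: nom +10.700 → Σnom=83.900; wc +0.050/-0.050 → slack +1.225/-1.399; half-tol=0.050, Σhalf²=0.488594
  +F: nom +36.200 → Σnom=120.100; wc +0.330/-0.386 → slack +1.555/-1.785; half-tol=0.358, Σhalf²=0.616758
  -G: nom -2.510 → Σnom=117.590; wc +0.110/-0.140 → slack +1.665/-1.925; half-tol=0.125, Σhalf²=0.632383
Nominal = 117.590. Worst-case = [117.590 - 1.925, 117.590 + 1.665] = [115.665, 119.255]. RSS = √0.632383 = 0.795.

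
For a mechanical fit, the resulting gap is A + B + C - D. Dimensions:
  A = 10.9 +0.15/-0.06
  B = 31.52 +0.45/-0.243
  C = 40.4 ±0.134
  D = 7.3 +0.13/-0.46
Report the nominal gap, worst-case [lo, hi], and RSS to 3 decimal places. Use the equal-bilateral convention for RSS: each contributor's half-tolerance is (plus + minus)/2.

nominal=75.520 wc=[74.953,76.714] rss=0.486

Stack each dimension's contribution:
  +A: nom +10.900 → Σnom=10.900; wc +0.150/-0.060 → slack +0.150/-0.060; half-tol=0.105, Σhalf²=0.011025
  +B: nom +31.520 → Σnom=42.420; wc +0.450/-0.243 → slack +0.600/-0.303; half-tol=0.347, Σhalf²=0.131087
  +C: nom +40.400 → Σnom=82.820; wc +0.134/-0.134 → slack +0.734/-0.437; half-tol=0.134, Σhalf²=0.149043
  -D: nom -7.300 → Σnom=75.520; wc +0.460/-0.130 → slack +1.194/-0.567; half-tol=0.295, Σhalf²=0.236068
Nominal = 75.520. Worst-case = [75.520 - 0.567, 75.520 + 1.194] = [74.953, 76.714]. RSS = √0.236068 = 0.486.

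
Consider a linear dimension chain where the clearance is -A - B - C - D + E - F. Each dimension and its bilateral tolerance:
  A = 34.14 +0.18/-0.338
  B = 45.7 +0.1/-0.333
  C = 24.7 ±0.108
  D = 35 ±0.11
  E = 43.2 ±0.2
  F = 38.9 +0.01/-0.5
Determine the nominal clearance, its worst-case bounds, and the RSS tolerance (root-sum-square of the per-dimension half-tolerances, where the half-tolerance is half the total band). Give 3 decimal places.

Stack each dimension's contribution:
  -A: nom -34.140 → Σnom=-34.140; wc +0.338/-0.180 → slack +0.338/-0.180; half-tol=0.259, Σhalf²=0.067081
  -B: nom -45.700 → Σnom=-79.840; wc +0.333/-0.100 → slack +0.671/-0.280; half-tol=0.217, Σhalf²=0.113953
  -C: nom -24.700 → Σnom=-104.540; wc +0.108/-0.108 → slack +0.779/-0.388; half-tol=0.108, Σhalf²=0.125617
  -D: nom -35.000 → Σnom=-139.540; wc +0.110/-0.110 → slack +0.889/-0.498; half-tol=0.110, Σhalf²=0.137717
  +E: nom +43.200 → Σnom=-96.340; wc +0.200/-0.200 → slack +1.089/-0.698; half-tol=0.200, Σhalf²=0.177717
  -F: nom -38.900 → Σnom=-135.240; wc +0.500/-0.010 → slack +1.589/-0.708; half-tol=0.255, Σhalf²=0.242742
Nominal = -135.240. Worst-case = [-135.240 - 0.708, -135.240 + 1.589] = [-135.948, -133.651]. RSS = √0.242742 = 0.493.

nominal=-135.240 wc=[-135.948,-133.651] rss=0.493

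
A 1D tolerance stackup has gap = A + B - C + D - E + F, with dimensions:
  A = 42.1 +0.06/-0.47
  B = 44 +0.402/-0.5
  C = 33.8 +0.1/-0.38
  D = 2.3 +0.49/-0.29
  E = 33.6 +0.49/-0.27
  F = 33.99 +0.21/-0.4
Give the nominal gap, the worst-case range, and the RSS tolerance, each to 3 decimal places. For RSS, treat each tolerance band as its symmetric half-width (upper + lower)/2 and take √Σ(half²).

Stack each dimension's contribution:
  +A: nom +42.100 → Σnom=42.100; wc +0.060/-0.470 → slack +0.060/-0.470; half-tol=0.265, Σhalf²=0.070225
  +B: nom +44.000 → Σnom=86.100; wc +0.402/-0.500 → slack +0.462/-0.970; half-tol=0.451, Σhalf²=0.273626
  -C: nom -33.800 → Σnom=52.300; wc +0.380/-0.100 → slack +0.842/-1.070; half-tol=0.240, Σhalf²=0.331226
  +D: nom +2.300 → Σnom=54.600; wc +0.490/-0.290 → slack +1.332/-1.360; half-tol=0.390, Σhalf²=0.483326
  -E: nom -33.600 → Σnom=21.000; wc +0.270/-0.490 → slack +1.602/-1.850; half-tol=0.380, Σhalf²=0.627726
  +F: nom +33.990 → Σnom=54.990; wc +0.210/-0.400 → slack +1.812/-2.250; half-tol=0.305, Σhalf²=0.720751
Nominal = 54.990. Worst-case = [54.990 - 2.250, 54.990 + 1.812] = [52.740, 56.802]. RSS = √0.720751 = 0.849.

nominal=54.990 wc=[52.740,56.802] rss=0.849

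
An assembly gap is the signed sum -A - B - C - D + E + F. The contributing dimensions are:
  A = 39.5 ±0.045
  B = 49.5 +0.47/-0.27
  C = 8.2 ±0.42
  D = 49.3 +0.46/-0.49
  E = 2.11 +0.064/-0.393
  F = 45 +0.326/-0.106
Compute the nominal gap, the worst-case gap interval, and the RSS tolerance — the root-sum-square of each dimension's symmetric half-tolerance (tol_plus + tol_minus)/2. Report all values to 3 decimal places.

Stack each dimension's contribution:
  -A: nom -39.500 → Σnom=-39.500; wc +0.045/-0.045 → slack +0.045/-0.045; half-tol=0.045, Σhalf²=0.002025
  -B: nom -49.500 → Σnom=-89.000; wc +0.270/-0.470 → slack +0.315/-0.515; half-tol=0.370, Σhalf²=0.138925
  -C: nom -8.200 → Σnom=-97.200; wc +0.420/-0.420 → slack +0.735/-0.935; half-tol=0.420, Σhalf²=0.315325
  -D: nom -49.300 → Σnom=-146.500; wc +0.490/-0.460 → slack +1.225/-1.395; half-tol=0.475, Σhalf²=0.540950
  +E: nom +2.110 → Σnom=-144.390; wc +0.064/-0.393 → slack +1.289/-1.788; half-tol=0.229, Σhalf²=0.593162
  +F: nom +45.000 → Σnom=-99.390; wc +0.326/-0.106 → slack +1.615/-1.894; half-tol=0.216, Σhalf²=0.639818
Nominal = -99.390. Worst-case = [-99.390 - 1.894, -99.390 + 1.615] = [-101.284, -97.775]. RSS = √0.639818 = 0.800.

nominal=-99.390 wc=[-101.284,-97.775] rss=0.800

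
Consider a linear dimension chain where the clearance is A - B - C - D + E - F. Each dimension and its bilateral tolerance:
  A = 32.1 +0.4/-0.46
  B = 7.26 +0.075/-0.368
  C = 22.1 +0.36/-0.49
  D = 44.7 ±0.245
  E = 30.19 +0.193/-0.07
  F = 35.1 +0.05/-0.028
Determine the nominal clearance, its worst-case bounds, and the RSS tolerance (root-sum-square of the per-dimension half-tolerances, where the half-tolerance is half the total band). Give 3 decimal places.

Stack each dimension's contribution:
  +A: nom +32.100 → Σnom=32.100; wc +0.400/-0.460 → slack +0.400/-0.460; half-tol=0.430, Σhalf²=0.184900
  -B: nom -7.260 → Σnom=24.840; wc +0.368/-0.075 → slack +0.768/-0.535; half-tol=0.222, Σhalf²=0.233962
  -C: nom -22.100 → Σnom=2.740; wc +0.490/-0.360 → slack +1.258/-0.895; half-tol=0.425, Σhalf²=0.414587
  -D: nom -44.700 → Σnom=-41.960; wc +0.245/-0.245 → slack +1.503/-1.140; half-tol=0.245, Σhalf²=0.474612
  +E: nom +30.190 → Σnom=-11.770; wc +0.193/-0.070 → slack +1.696/-1.210; half-tol=0.132, Σhalf²=0.491905
  -F: nom -35.100 → Σnom=-46.870; wc +0.028/-0.050 → slack +1.724/-1.260; half-tol=0.039, Σhalf²=0.493426
Nominal = -46.870. Worst-case = [-46.870 - 1.260, -46.870 + 1.724] = [-48.130, -45.146]. RSS = √0.493426 = 0.702.

nominal=-46.870 wc=[-48.130,-45.146] rss=0.702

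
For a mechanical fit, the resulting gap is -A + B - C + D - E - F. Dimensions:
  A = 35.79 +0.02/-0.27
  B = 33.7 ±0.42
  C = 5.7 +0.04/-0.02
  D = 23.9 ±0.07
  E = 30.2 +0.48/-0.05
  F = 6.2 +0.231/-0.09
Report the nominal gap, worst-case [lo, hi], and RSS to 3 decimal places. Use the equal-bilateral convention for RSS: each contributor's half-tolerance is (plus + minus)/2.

Stack each dimension's contribution:
  -A: nom -35.790 → Σnom=-35.790; wc +0.270/-0.020 → slack +0.270/-0.020; half-tol=0.145, Σhalf²=0.021025
  +B: nom +33.700 → Σnom=-2.090; wc +0.420/-0.420 → slack +0.690/-0.440; half-tol=0.420, Σhalf²=0.197425
  -C: nom -5.700 → Σnom=-7.790; wc +0.020/-0.040 → slack +0.710/-0.480; half-tol=0.030, Σhalf²=0.198325
  +D: nom +23.900 → Σnom=16.110; wc +0.070/-0.070 → slack +0.780/-0.550; half-tol=0.070, Σhalf²=0.203225
  -E: nom -30.200 → Σnom=-14.090; wc +0.050/-0.480 → slack +0.830/-1.030; half-tol=0.265, Σhalf²=0.273450
  -F: nom -6.200 → Σnom=-20.290; wc +0.090/-0.231 → slack +0.920/-1.261; half-tol=0.161, Σhalf²=0.299210
Nominal = -20.290. Worst-case = [-20.290 - 1.261, -20.290 + 0.920] = [-21.551, -19.370]. RSS = √0.299210 = 0.547.

nominal=-20.290 wc=[-21.551,-19.370] rss=0.547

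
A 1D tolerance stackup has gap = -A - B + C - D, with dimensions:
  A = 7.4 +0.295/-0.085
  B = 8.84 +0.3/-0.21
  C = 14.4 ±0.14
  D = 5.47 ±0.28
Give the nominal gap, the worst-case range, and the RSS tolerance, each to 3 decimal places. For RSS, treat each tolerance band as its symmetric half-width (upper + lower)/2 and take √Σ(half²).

nominal=-7.310 wc=[-8.325,-6.595] rss=0.446

Stack each dimension's contribution:
  -A: nom -7.400 → Σnom=-7.400; wc +0.085/-0.295 → slack +0.085/-0.295; half-tol=0.190, Σhalf²=0.036100
  -B: nom -8.840 → Σnom=-16.240; wc +0.210/-0.300 → slack +0.295/-0.595; half-tol=0.255, Σhalf²=0.101125
  +C: nom +14.400 → Σnom=-1.840; wc +0.140/-0.140 → slack +0.435/-0.735; half-tol=0.140, Σhalf²=0.120725
  -D: nom -5.470 → Σnom=-7.310; wc +0.280/-0.280 → slack +0.715/-1.015; half-tol=0.280, Σhalf²=0.199125
Nominal = -7.310. Worst-case = [-7.310 - 1.015, -7.310 + 0.715] = [-8.325, -6.595]. RSS = √0.199125 = 0.446.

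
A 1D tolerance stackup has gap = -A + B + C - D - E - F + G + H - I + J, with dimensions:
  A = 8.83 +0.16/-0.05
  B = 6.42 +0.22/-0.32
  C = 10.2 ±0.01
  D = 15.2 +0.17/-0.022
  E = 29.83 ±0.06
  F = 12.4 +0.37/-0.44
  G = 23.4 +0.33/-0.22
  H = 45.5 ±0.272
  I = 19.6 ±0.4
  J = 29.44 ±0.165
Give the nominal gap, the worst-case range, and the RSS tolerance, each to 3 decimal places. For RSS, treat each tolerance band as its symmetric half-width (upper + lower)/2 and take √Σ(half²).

Stack each dimension's contribution:
  -A: nom -8.830 → Σnom=-8.830; wc +0.050/-0.160 → slack +0.050/-0.160; half-tol=0.105, Σhalf²=0.011025
  +B: nom +6.420 → Σnom=-2.410; wc +0.220/-0.320 → slack +0.270/-0.480; half-tol=0.270, Σhalf²=0.083925
  +C: nom +10.200 → Σnom=7.790; wc +0.010/-0.010 → slack +0.280/-0.490; half-tol=0.010, Σhalf²=0.084025
  -D: nom -15.200 → Σnom=-7.410; wc +0.022/-0.170 → slack +0.302/-0.660; half-tol=0.096, Σhalf²=0.093241
  -E: nom -29.830 → Σnom=-37.240; wc +0.060/-0.060 → slack +0.362/-0.720; half-tol=0.060, Σhalf²=0.096841
  -F: nom -12.400 → Σnom=-49.640; wc +0.440/-0.370 → slack +0.802/-1.090; half-tol=0.405, Σhalf²=0.260866
  +G: nom +23.400 → Σnom=-26.240; wc +0.330/-0.220 → slack +1.132/-1.310; half-tol=0.275, Σhalf²=0.336491
  +H: nom +45.500 → Σnom=19.260; wc +0.272/-0.272 → slack +1.404/-1.582; half-tol=0.272, Σhalf²=0.410475
  -I: nom -19.600 → Σnom=-0.340; wc +0.400/-0.400 → slack +1.804/-1.982; half-tol=0.400, Σhalf²=0.570475
  +J: nom +29.440 → Σnom=29.100; wc +0.165/-0.165 → slack +1.969/-2.147; half-tol=0.165, Σhalf²=0.597700
Nominal = 29.100. Worst-case = [29.100 - 2.147, 29.100 + 1.969] = [26.953, 31.069]. RSS = √0.597700 = 0.773.

nominal=29.100 wc=[26.953,31.069] rss=0.773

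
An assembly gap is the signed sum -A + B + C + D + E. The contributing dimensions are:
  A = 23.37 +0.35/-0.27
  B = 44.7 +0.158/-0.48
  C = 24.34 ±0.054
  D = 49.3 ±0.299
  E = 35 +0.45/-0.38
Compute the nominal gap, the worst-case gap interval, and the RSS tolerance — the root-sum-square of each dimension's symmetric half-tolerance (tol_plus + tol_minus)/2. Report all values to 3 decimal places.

nominal=129.970 wc=[128.407,131.201] rss=0.680

Stack each dimension's contribution:
  -A: nom -23.370 → Σnom=-23.370; wc +0.270/-0.350 → slack +0.270/-0.350; half-tol=0.310, Σhalf²=0.096100
  +B: nom +44.700 → Σnom=21.330; wc +0.158/-0.480 → slack +0.428/-0.830; half-tol=0.319, Σhalf²=0.197861
  +C: nom +24.340 → Σnom=45.670; wc +0.054/-0.054 → slack +0.482/-0.884; half-tol=0.054, Σhalf²=0.200777
  +D: nom +49.300 → Σnom=94.970; wc +0.299/-0.299 → slack +0.781/-1.183; half-tol=0.299, Σhalf²=0.290178
  +E: nom +35.000 → Σnom=129.970; wc +0.450/-0.380 → slack +1.231/-1.563; half-tol=0.415, Σhalf²=0.462403
Nominal = 129.970. Worst-case = [129.970 - 1.563, 129.970 + 1.231] = [128.407, 131.201]. RSS = √0.462403 = 0.680.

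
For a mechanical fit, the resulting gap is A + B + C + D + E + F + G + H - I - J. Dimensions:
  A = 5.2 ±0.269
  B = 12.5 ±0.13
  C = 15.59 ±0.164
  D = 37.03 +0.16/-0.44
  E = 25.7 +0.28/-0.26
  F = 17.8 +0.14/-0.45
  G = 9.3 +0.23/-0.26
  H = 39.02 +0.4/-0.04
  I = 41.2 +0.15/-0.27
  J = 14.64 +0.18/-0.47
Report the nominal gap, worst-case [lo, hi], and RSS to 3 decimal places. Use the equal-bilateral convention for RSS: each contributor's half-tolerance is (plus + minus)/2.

Stack each dimension's contribution:
  +A: nom +5.200 → Σnom=5.200; wc +0.269/-0.269 → slack +0.269/-0.269; half-tol=0.269, Σhalf²=0.072361
  +B: nom +12.500 → Σnom=17.700; wc +0.130/-0.130 → slack +0.399/-0.399; half-tol=0.130, Σhalf²=0.089261
  +C: nom +15.590 → Σnom=33.290; wc +0.164/-0.164 → slack +0.563/-0.563; half-tol=0.164, Σhalf²=0.116157
  +D: nom +37.030 → Σnom=70.320; wc +0.160/-0.440 → slack +0.723/-1.003; half-tol=0.300, Σhalf²=0.206157
  +E: nom +25.700 → Σnom=96.020; wc +0.280/-0.260 → slack +1.003/-1.263; half-tol=0.270, Σhalf²=0.279057
  +F: nom +17.800 → Σnom=113.820; wc +0.140/-0.450 → slack +1.143/-1.713; half-tol=0.295, Σhalf²=0.366082
  +G: nom +9.300 → Σnom=123.120; wc +0.230/-0.260 → slack +1.373/-1.973; half-tol=0.245, Σhalf²=0.426107
  +H: nom +39.020 → Σnom=162.140; wc +0.400/-0.040 → slack +1.773/-2.013; half-tol=0.220, Σhalf²=0.474507
  -I: nom -41.200 → Σnom=120.940; wc +0.270/-0.150 → slack +2.043/-2.163; half-tol=0.210, Σhalf²=0.518607
  -J: nom -14.640 → Σnom=106.300; wc +0.470/-0.180 → slack +2.513/-2.343; half-tol=0.325, Σhalf²=0.624232
Nominal = 106.300. Worst-case = [106.300 - 2.343, 106.300 + 2.513] = [103.957, 108.813]. RSS = √0.624232 = 0.790.

nominal=106.300 wc=[103.957,108.813] rss=0.790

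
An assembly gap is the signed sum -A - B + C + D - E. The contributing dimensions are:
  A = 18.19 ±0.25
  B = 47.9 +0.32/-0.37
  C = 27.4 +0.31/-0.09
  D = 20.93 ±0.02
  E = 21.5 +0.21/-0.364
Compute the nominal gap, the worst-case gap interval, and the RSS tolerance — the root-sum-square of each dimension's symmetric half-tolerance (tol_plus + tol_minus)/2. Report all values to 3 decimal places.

nominal=-39.260 wc=[-40.150,-37.946] rss=0.552

Stack each dimension's contribution:
  -A: nom -18.190 → Σnom=-18.190; wc +0.250/-0.250 → slack +0.250/-0.250; half-tol=0.250, Σhalf²=0.062500
  -B: nom -47.900 → Σnom=-66.090; wc +0.370/-0.320 → slack +0.620/-0.570; half-tol=0.345, Σhalf²=0.181525
  +C: nom +27.400 → Σnom=-38.690; wc +0.310/-0.090 → slack +0.930/-0.660; half-tol=0.200, Σhalf²=0.221525
  +D: nom +20.930 → Σnom=-17.760; wc +0.020/-0.020 → slack +0.950/-0.680; half-tol=0.020, Σhalf²=0.221925
  -E: nom -21.500 → Σnom=-39.260; wc +0.364/-0.210 → slack +1.314/-0.890; half-tol=0.287, Σhalf²=0.304294
Nominal = -39.260. Worst-case = [-39.260 - 0.890, -39.260 + 1.314] = [-40.150, -37.946]. RSS = √0.304294 = 0.552.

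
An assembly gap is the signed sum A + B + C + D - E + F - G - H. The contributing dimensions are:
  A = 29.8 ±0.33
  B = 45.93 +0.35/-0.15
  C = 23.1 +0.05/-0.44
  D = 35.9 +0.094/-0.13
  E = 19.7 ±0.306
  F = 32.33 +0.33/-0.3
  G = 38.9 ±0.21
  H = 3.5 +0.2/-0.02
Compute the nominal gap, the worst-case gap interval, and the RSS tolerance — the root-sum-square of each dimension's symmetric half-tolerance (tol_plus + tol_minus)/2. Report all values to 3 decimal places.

nominal=104.960 wc=[102.894,106.650] rss=0.702

Stack each dimension's contribution:
  +A: nom +29.800 → Σnom=29.800; wc +0.330/-0.330 → slack +0.330/-0.330; half-tol=0.330, Σhalf²=0.108900
  +B: nom +45.930 → Σnom=75.730; wc +0.350/-0.150 → slack +0.680/-0.480; half-tol=0.250, Σhalf²=0.171400
  +C: nom +23.100 → Σnom=98.830; wc +0.050/-0.440 → slack +0.730/-0.920; half-tol=0.245, Σhalf²=0.231425
  +D: nom +35.900 → Σnom=134.730; wc +0.094/-0.130 → slack +0.824/-1.050; half-tol=0.112, Σhalf²=0.243969
  -E: nom -19.700 → Σnom=115.030; wc +0.306/-0.306 → slack +1.130/-1.356; half-tol=0.306, Σhalf²=0.337605
  +F: nom +32.330 → Σnom=147.360; wc +0.330/-0.300 → slack +1.460/-1.656; half-tol=0.315, Σhalf²=0.436830
  -G: nom -38.900 → Σnom=108.460; wc +0.210/-0.210 → slack +1.670/-1.866; half-tol=0.210, Σhalf²=0.480930
  -H: nom -3.500 → Σnom=104.960; wc +0.020/-0.200 → slack +1.690/-2.066; half-tol=0.110, Σhalf²=0.493030
Nominal = 104.960. Worst-case = [104.960 - 2.066, 104.960 + 1.690] = [102.894, 106.650]. RSS = √0.493030 = 0.702.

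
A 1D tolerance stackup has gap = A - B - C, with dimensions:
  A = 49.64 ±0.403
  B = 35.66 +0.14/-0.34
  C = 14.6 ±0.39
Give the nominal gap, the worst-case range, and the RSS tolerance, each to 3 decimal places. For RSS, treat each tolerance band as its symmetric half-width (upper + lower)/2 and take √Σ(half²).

Stack each dimension's contribution:
  +A: nom +49.640 → Σnom=49.640; wc +0.403/-0.403 → slack +0.403/-0.403; half-tol=0.403, Σhalf²=0.162409
  -B: nom -35.660 → Σnom=13.980; wc +0.340/-0.140 → slack +0.743/-0.543; half-tol=0.240, Σhalf²=0.220009
  -C: nom -14.600 → Σnom=-0.620; wc +0.390/-0.390 → slack +1.133/-0.933; half-tol=0.390, Σhalf²=0.372109
Nominal = -0.620. Worst-case = [-0.620 - 0.933, -0.620 + 1.133] = [-1.553, 0.513]. RSS = √0.372109 = 0.610.

nominal=-0.620 wc=[-1.553,0.513] rss=0.610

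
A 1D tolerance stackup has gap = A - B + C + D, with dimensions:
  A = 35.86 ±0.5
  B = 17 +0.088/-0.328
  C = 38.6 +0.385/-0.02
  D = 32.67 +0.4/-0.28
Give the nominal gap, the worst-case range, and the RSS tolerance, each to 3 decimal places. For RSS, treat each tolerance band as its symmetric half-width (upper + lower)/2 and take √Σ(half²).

nominal=90.130 wc=[89.242,91.743] rss=0.671

Stack each dimension's contribution:
  +A: nom +35.860 → Σnom=35.860; wc +0.500/-0.500 → slack +0.500/-0.500; half-tol=0.500, Σhalf²=0.250000
  -B: nom -17.000 → Σnom=18.860; wc +0.328/-0.088 → slack +0.828/-0.588; half-tol=0.208, Σhalf²=0.293264
  +C: nom +38.600 → Σnom=57.460; wc +0.385/-0.020 → slack +1.213/-0.608; half-tol=0.203, Σhalf²=0.334270
  +D: nom +32.670 → Σnom=90.130; wc +0.400/-0.280 → slack +1.613/-0.888; half-tol=0.340, Σhalf²=0.449870
Nominal = 90.130. Worst-case = [90.130 - 0.888, 90.130 + 1.613] = [89.242, 91.743]. RSS = √0.449870 = 0.671.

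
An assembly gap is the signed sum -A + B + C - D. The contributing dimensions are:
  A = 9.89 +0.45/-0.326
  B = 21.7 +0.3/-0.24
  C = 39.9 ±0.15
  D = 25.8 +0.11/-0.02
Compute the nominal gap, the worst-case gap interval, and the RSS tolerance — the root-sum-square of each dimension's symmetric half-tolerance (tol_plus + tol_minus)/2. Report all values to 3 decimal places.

Stack each dimension's contribution:
  -A: nom -9.890 → Σnom=-9.890; wc +0.326/-0.450 → slack +0.326/-0.450; half-tol=0.388, Σhalf²=0.150544
  +B: nom +21.700 → Σnom=11.810; wc +0.300/-0.240 → slack +0.626/-0.690; half-tol=0.270, Σhalf²=0.223444
  +C: nom +39.900 → Σnom=51.710; wc +0.150/-0.150 → slack +0.776/-0.840; half-tol=0.150, Σhalf²=0.245944
  -D: nom -25.800 → Σnom=25.910; wc +0.020/-0.110 → slack +0.796/-0.950; half-tol=0.065, Σhalf²=0.250169
Nominal = 25.910. Worst-case = [25.910 - 0.950, 25.910 + 0.796] = [24.960, 26.706]. RSS = √0.250169 = 0.500.

nominal=25.910 wc=[24.960,26.706] rss=0.500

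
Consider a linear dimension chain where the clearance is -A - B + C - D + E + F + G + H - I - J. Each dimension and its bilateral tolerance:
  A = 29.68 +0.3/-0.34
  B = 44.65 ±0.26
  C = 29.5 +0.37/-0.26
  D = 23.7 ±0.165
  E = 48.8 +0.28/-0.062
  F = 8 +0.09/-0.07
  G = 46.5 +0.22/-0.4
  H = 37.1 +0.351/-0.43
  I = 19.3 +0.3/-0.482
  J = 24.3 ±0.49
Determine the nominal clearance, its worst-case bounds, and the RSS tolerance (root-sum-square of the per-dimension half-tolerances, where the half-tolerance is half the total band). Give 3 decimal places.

nominal=28.270 wc=[25.533,31.318] rss=0.987

Stack each dimension's contribution:
  -A: nom -29.680 → Σnom=-29.680; wc +0.340/-0.300 → slack +0.340/-0.300; half-tol=0.320, Σhalf²=0.102400
  -B: nom -44.650 → Σnom=-74.330; wc +0.260/-0.260 → slack +0.600/-0.560; half-tol=0.260, Σhalf²=0.170000
  +C: nom +29.500 → Σnom=-44.830; wc +0.370/-0.260 → slack +0.970/-0.820; half-tol=0.315, Σhalf²=0.269225
  -D: nom -23.700 → Σnom=-68.530; wc +0.165/-0.165 → slack +1.135/-0.985; half-tol=0.165, Σhalf²=0.296450
  +E: nom +48.800 → Σnom=-19.730; wc +0.280/-0.062 → slack +1.415/-1.047; half-tol=0.171, Σhalf²=0.325691
  +F: nom +8.000 → Σnom=-11.730; wc +0.090/-0.070 → slack +1.505/-1.117; half-tol=0.080, Σhalf²=0.332091
  +G: nom +46.500 → Σnom=34.770; wc +0.220/-0.400 → slack +1.725/-1.517; half-tol=0.310, Σhalf²=0.428191
  +H: nom +37.100 → Σnom=71.870; wc +0.351/-0.430 → slack +2.076/-1.947; half-tol=0.390, Σhalf²=0.580681
  -I: nom -19.300 → Σnom=52.570; wc +0.482/-0.300 → slack +2.558/-2.247; half-tol=0.391, Σhalf²=0.733562
  -J: nom -24.300 → Σnom=28.270; wc +0.490/-0.490 → slack +3.048/-2.737; half-tol=0.490, Σhalf²=0.973662
Nominal = 28.270. Worst-case = [28.270 - 2.737, 28.270 + 3.048] = [25.533, 31.318]. RSS = √0.973662 = 0.987.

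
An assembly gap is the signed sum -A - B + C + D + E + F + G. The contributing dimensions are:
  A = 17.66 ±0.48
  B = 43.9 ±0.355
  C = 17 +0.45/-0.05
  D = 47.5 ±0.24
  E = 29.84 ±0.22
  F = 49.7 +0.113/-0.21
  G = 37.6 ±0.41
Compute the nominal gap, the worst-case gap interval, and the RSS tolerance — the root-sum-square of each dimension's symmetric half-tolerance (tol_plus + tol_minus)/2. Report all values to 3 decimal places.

nominal=120.080 wc=[118.115,122.348] rss=0.848

Stack each dimension's contribution:
  -A: nom -17.660 → Σnom=-17.660; wc +0.480/-0.480 → slack +0.480/-0.480; half-tol=0.480, Σhalf²=0.230400
  -B: nom -43.900 → Σnom=-61.560; wc +0.355/-0.355 → slack +0.835/-0.835; half-tol=0.355, Σhalf²=0.356425
  +C: nom +17.000 → Σnom=-44.560; wc +0.450/-0.050 → slack +1.285/-0.885; half-tol=0.250, Σhalf²=0.418925
  +D: nom +47.500 → Σnom=2.940; wc +0.240/-0.240 → slack +1.525/-1.125; half-tol=0.240, Σhalf²=0.476525
  +E: nom +29.840 → Σnom=32.780; wc +0.220/-0.220 → slack +1.745/-1.345; half-tol=0.220, Σhalf²=0.524925
  +F: nom +49.700 → Σnom=82.480; wc +0.113/-0.210 → slack +1.858/-1.555; half-tol=0.162, Σhalf²=0.551007
  +G: nom +37.600 → Σnom=120.080; wc +0.410/-0.410 → slack +2.268/-1.965; half-tol=0.410, Σhalf²=0.719107
Nominal = 120.080. Worst-case = [120.080 - 1.965, 120.080 + 2.268] = [118.115, 122.348]. RSS = √0.719107 = 0.848.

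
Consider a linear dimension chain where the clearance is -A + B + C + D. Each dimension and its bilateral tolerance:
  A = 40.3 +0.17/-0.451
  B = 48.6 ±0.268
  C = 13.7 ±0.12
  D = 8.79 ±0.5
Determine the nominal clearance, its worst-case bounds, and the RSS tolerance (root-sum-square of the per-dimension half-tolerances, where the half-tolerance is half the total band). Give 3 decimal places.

Stack each dimension's contribution:
  -A: nom -40.300 → Σnom=-40.300; wc +0.451/-0.170 → slack +0.451/-0.170; half-tol=0.310, Σhalf²=0.096410
  +B: nom +48.600 → Σnom=8.300; wc +0.268/-0.268 → slack +0.719/-0.438; half-tol=0.268, Σhalf²=0.168234
  +C: nom +13.700 → Σnom=22.000; wc +0.120/-0.120 → slack +0.839/-0.558; half-tol=0.120, Σhalf²=0.182634
  +D: nom +8.790 → Σnom=30.790; wc +0.500/-0.500 → slack +1.339/-1.058; half-tol=0.500, Σhalf²=0.432634
Nominal = 30.790. Worst-case = [30.790 - 1.058, 30.790 + 1.339] = [29.732, 32.129]. RSS = √0.432634 = 0.658.

nominal=30.790 wc=[29.732,32.129] rss=0.658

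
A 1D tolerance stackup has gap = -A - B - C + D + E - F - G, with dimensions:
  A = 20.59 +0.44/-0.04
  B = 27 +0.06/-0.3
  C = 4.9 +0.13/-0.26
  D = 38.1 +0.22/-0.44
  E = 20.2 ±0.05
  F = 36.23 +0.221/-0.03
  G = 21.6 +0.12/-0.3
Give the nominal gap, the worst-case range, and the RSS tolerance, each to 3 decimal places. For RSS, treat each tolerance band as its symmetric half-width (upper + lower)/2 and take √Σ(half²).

nominal=-52.020 wc=[-53.481,-50.820] rss=0.547

Stack each dimension's contribution:
  -A: nom -20.590 → Σnom=-20.590; wc +0.040/-0.440 → slack +0.040/-0.440; half-tol=0.240, Σhalf²=0.057600
  -B: nom -27.000 → Σnom=-47.590; wc +0.300/-0.060 → slack +0.340/-0.500; half-tol=0.180, Σhalf²=0.090000
  -C: nom -4.900 → Σnom=-52.490; wc +0.260/-0.130 → slack +0.600/-0.630; half-tol=0.195, Σhalf²=0.128025
  +D: nom +38.100 → Σnom=-14.390; wc +0.220/-0.440 → slack +0.820/-1.070; half-tol=0.330, Σhalf²=0.236925
  +E: nom +20.200 → Σnom=5.810; wc +0.050/-0.050 → slack +0.870/-1.120; half-tol=0.050, Σhalf²=0.239425
  -F: nom -36.230 → Σnom=-30.420; wc +0.030/-0.221 → slack +0.900/-1.341; half-tol=0.126, Σhalf²=0.255175
  -G: nom -21.600 → Σnom=-52.020; wc +0.300/-0.120 → slack +1.200/-1.461; half-tol=0.210, Σhalf²=0.299275
Nominal = -52.020. Worst-case = [-52.020 - 1.461, -52.020 + 1.200] = [-53.481, -50.820]. RSS = √0.299275 = 0.547.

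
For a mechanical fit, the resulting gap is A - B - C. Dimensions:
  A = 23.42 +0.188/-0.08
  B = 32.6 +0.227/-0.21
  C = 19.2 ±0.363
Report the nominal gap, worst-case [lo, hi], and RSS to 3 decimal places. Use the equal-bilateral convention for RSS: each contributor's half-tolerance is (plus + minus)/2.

Stack each dimension's contribution:
  +A: nom +23.420 → Σnom=23.420; wc +0.188/-0.080 → slack +0.188/-0.080; half-tol=0.134, Σhalf²=0.017956
  -B: nom -32.600 → Σnom=-9.180; wc +0.210/-0.227 → slack +0.398/-0.307; half-tol=0.218, Σhalf²=0.065698
  -C: nom -19.200 → Σnom=-28.380; wc +0.363/-0.363 → slack +0.761/-0.670; half-tol=0.363, Σhalf²=0.197467
Nominal = -28.380. Worst-case = [-28.380 - 0.670, -28.380 + 0.761] = [-29.050, -27.619]. RSS = √0.197467 = 0.444.

nominal=-28.380 wc=[-29.050,-27.619] rss=0.444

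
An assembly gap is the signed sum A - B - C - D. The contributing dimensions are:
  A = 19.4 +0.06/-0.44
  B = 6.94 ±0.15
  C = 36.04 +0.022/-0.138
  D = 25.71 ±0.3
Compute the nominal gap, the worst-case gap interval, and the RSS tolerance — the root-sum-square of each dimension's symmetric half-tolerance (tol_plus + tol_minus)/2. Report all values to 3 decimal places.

Stack each dimension's contribution:
  +A: nom +19.400 → Σnom=19.400; wc +0.060/-0.440 → slack +0.060/-0.440; half-tol=0.250, Σhalf²=0.062500
  -B: nom -6.940 → Σnom=12.460; wc +0.150/-0.150 → slack +0.210/-0.590; half-tol=0.150, Σhalf²=0.085000
  -C: nom -36.040 → Σnom=-23.580; wc +0.138/-0.022 → slack +0.348/-0.612; half-tol=0.080, Σhalf²=0.091400
  -D: nom -25.710 → Σnom=-49.290; wc +0.300/-0.300 → slack +0.648/-0.912; half-tol=0.300, Σhalf²=0.181400
Nominal = -49.290. Worst-case = [-49.290 - 0.912, -49.290 + 0.648] = [-50.202, -48.642]. RSS = √0.181400 = 0.426.

nominal=-49.290 wc=[-50.202,-48.642] rss=0.426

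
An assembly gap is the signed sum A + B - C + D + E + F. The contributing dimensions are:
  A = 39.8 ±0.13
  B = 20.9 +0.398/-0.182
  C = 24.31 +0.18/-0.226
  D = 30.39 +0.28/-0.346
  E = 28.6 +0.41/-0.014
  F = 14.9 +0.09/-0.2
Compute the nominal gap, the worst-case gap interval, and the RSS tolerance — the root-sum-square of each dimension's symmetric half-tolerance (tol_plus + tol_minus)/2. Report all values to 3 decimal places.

Stack each dimension's contribution:
  +A: nom +39.800 → Σnom=39.800; wc +0.130/-0.130 → slack +0.130/-0.130; half-tol=0.130, Σhalf²=0.016900
  +B: nom +20.900 → Σnom=60.700; wc +0.398/-0.182 → slack +0.528/-0.312; half-tol=0.290, Σhalf²=0.101000
  -C: nom -24.310 → Σnom=36.390; wc +0.226/-0.180 → slack +0.754/-0.492; half-tol=0.203, Σhalf²=0.142209
  +D: nom +30.390 → Σnom=66.780; wc +0.280/-0.346 → slack +1.034/-0.838; half-tol=0.313, Σhalf²=0.240178
  +E: nom +28.600 → Σnom=95.380; wc +0.410/-0.014 → slack +1.444/-0.852; half-tol=0.212, Σhalf²=0.285122
  +F: nom +14.900 → Σnom=110.280; wc +0.090/-0.200 → slack +1.534/-1.052; half-tol=0.145, Σhalf²=0.306147
Nominal = 110.280. Worst-case = [110.280 - 1.052, 110.280 + 1.534] = [109.228, 111.814]. RSS = √0.306147 = 0.553.

nominal=110.280 wc=[109.228,111.814] rss=0.553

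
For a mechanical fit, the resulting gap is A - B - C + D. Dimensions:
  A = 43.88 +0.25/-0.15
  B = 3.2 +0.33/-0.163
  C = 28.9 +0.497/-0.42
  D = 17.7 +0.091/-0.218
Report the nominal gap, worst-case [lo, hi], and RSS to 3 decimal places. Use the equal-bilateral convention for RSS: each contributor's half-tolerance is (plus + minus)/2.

Stack each dimension's contribution:
  +A: nom +43.880 → Σnom=43.880; wc +0.250/-0.150 → slack +0.250/-0.150; half-tol=0.200, Σhalf²=0.040000
  -B: nom -3.200 → Σnom=40.680; wc +0.163/-0.330 → slack +0.413/-0.480; half-tol=0.246, Σhalf²=0.100762
  -C: nom -28.900 → Σnom=11.780; wc +0.420/-0.497 → slack +0.833/-0.977; half-tol=0.459, Σhalf²=0.310984
  +D: nom +17.700 → Σnom=29.480; wc +0.091/-0.218 → slack +0.924/-1.195; half-tol=0.154, Σhalf²=0.334855
Nominal = 29.480. Worst-case = [29.480 - 1.195, 29.480 + 0.924] = [28.285, 30.404]. RSS = √0.334855 = 0.579.

nominal=29.480 wc=[28.285,30.404] rss=0.579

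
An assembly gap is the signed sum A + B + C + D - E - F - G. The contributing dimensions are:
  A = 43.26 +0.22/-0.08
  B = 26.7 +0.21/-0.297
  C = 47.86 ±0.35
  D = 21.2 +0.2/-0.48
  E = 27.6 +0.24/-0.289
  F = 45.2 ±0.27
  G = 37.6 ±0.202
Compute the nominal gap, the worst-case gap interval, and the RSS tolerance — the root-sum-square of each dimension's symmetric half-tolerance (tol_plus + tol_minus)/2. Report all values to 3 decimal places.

Stack each dimension's contribution:
  +A: nom +43.260 → Σnom=43.260; wc +0.220/-0.080 → slack +0.220/-0.080; half-tol=0.150, Σhalf²=0.022500
  +B: nom +26.700 → Σnom=69.960; wc +0.210/-0.297 → slack +0.430/-0.377; half-tol=0.254, Σhalf²=0.086762
  +C: nom +47.860 → Σnom=117.820; wc +0.350/-0.350 → slack +0.780/-0.727; half-tol=0.350, Σhalf²=0.209262
  +D: nom +21.200 → Σnom=139.020; wc +0.200/-0.480 → slack +0.980/-1.207; half-tol=0.340, Σhalf²=0.324862
  -E: nom -27.600 → Σnom=111.420; wc +0.289/-0.240 → slack +1.269/-1.447; half-tol=0.264, Σhalf²=0.394822
  -F: nom -45.200 → Σnom=66.220; wc +0.270/-0.270 → slack +1.539/-1.717; half-tol=0.270, Σhalf²=0.467722
  -G: nom -37.600 → Σnom=28.620; wc +0.202/-0.202 → slack +1.741/-1.919; half-tol=0.202, Σhalf²=0.508526
Nominal = 28.620. Worst-case = [28.620 - 1.919, 28.620 + 1.741] = [26.701, 30.361]. RSS = √0.508526 = 0.713.

nominal=28.620 wc=[26.701,30.361] rss=0.713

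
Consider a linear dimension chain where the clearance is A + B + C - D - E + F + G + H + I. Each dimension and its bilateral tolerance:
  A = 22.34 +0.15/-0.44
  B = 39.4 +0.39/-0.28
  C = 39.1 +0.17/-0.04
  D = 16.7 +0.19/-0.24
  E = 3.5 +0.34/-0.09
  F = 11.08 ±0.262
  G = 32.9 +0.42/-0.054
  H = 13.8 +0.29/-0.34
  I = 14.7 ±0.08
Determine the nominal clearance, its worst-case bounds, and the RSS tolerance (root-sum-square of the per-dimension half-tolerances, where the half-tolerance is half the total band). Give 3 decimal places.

Stack each dimension's contribution:
  +A: nom +22.340 → Σnom=22.340; wc +0.150/-0.440 → slack +0.150/-0.440; half-tol=0.295, Σhalf²=0.087025
  +B: nom +39.400 → Σnom=61.740; wc +0.390/-0.280 → slack +0.540/-0.720; half-tol=0.335, Σhalf²=0.199250
  +C: nom +39.100 → Σnom=100.840; wc +0.170/-0.040 → slack +0.710/-0.760; half-tol=0.105, Σhalf²=0.210275
  -D: nom -16.700 → Σnom=84.140; wc +0.240/-0.190 → slack +0.950/-0.950; half-tol=0.215, Σhalf²=0.256500
  -E: nom -3.500 → Σnom=80.640; wc +0.090/-0.340 → slack +1.040/-1.290; half-tol=0.215, Σhalf²=0.302725
  +F: nom +11.080 → Σnom=91.720; wc +0.262/-0.262 → slack +1.302/-1.552; half-tol=0.262, Σhalf²=0.371369
  +G: nom +32.900 → Σnom=124.620; wc +0.420/-0.054 → slack +1.722/-1.606; half-tol=0.237, Σhalf²=0.427538
  +H: nom +13.800 → Σnom=138.420; wc +0.290/-0.340 → slack +2.012/-1.946; half-tol=0.315, Σhalf²=0.526763
  +I: nom +14.700 → Σnom=153.120; wc +0.080/-0.080 → slack +2.092/-2.026; half-tol=0.080, Σhalf²=0.533163
Nominal = 153.120. Worst-case = [153.120 - 2.026, 153.120 + 2.092] = [151.094, 155.212]. RSS = √0.533163 = 0.730.

nominal=153.120 wc=[151.094,155.212] rss=0.730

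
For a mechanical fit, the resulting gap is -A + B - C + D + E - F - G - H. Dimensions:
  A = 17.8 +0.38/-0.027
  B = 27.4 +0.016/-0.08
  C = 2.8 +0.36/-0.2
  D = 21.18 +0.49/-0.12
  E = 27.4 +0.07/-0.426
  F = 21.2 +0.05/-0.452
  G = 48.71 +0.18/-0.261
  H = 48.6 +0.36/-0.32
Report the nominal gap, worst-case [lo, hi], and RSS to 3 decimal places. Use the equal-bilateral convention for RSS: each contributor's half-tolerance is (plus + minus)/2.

nominal=-63.130 wc=[-65.086,-61.294] rss=0.710

Stack each dimension's contribution:
  -A: nom -17.800 → Σnom=-17.800; wc +0.027/-0.380 → slack +0.027/-0.380; half-tol=0.204, Σhalf²=0.041412
  +B: nom +27.400 → Σnom=9.600; wc +0.016/-0.080 → slack +0.043/-0.460; half-tol=0.048, Σhalf²=0.043716
  -C: nom -2.800 → Σnom=6.800; wc +0.200/-0.360 → slack +0.243/-0.820; half-tol=0.280, Σhalf²=0.122116
  +D: nom +21.180 → Σnom=27.980; wc +0.490/-0.120 → slack +0.733/-0.940; half-tol=0.305, Σhalf²=0.215141
  +E: nom +27.400 → Σnom=55.380; wc +0.070/-0.426 → slack +0.803/-1.366; half-tol=0.248, Σhalf²=0.276645
  -F: nom -21.200 → Σnom=34.180; wc +0.452/-0.050 → slack +1.255/-1.416; half-tol=0.251, Σhalf²=0.339646
  -G: nom -48.710 → Σnom=-14.530; wc +0.261/-0.180 → slack +1.516/-1.596; half-tol=0.221, Σhalf²=0.388267
  -H: nom -48.600 → Σnom=-63.130; wc +0.320/-0.360 → slack +1.836/-1.956; half-tol=0.340, Σhalf²=0.503866
Nominal = -63.130. Worst-case = [-63.130 - 1.956, -63.130 + 1.836] = [-65.086, -61.294]. RSS = √0.503866 = 0.710.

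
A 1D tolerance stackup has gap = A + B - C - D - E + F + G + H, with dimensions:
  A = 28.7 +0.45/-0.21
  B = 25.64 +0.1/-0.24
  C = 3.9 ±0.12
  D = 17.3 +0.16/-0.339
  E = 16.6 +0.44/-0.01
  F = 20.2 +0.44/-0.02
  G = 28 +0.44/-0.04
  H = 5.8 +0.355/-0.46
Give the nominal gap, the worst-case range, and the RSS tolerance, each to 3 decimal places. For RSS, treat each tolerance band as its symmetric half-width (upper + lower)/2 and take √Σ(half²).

nominal=70.540 wc=[68.850,72.794] rss=0.736

Stack each dimension's contribution:
  +A: nom +28.700 → Σnom=28.700; wc +0.450/-0.210 → slack +0.450/-0.210; half-tol=0.330, Σhalf²=0.108900
  +B: nom +25.640 → Σnom=54.340; wc +0.100/-0.240 → slack +0.550/-0.450; half-tol=0.170, Σhalf²=0.137800
  -C: nom -3.900 → Σnom=50.440; wc +0.120/-0.120 → slack +0.670/-0.570; half-tol=0.120, Σhalf²=0.152200
  -D: nom -17.300 → Σnom=33.140; wc +0.339/-0.160 → slack +1.009/-0.730; half-tol=0.249, Σhalf²=0.214450
  -E: nom -16.600 → Σnom=16.540; wc +0.010/-0.440 → slack +1.019/-1.170; half-tol=0.225, Σhalf²=0.265075
  +F: nom +20.200 → Σnom=36.740; wc +0.440/-0.020 → slack +1.459/-1.190; half-tol=0.230, Σhalf²=0.317975
  +G: nom +28.000 → Σnom=64.740; wc +0.440/-0.040 → slack +1.899/-1.230; half-tol=0.240, Σhalf²=0.375575
  +H: nom +5.800 → Σnom=70.540; wc +0.355/-0.460 → slack +2.254/-1.690; half-tol=0.407, Σhalf²=0.541631
Nominal = 70.540. Worst-case = [70.540 - 1.690, 70.540 + 2.254] = [68.850, 72.794]. RSS = √0.541631 = 0.736.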